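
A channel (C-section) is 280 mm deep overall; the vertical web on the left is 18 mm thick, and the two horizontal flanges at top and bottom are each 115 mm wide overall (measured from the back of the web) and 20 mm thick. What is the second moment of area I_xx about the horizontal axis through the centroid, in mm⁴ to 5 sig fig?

I_xx ≈ 9.8629 × 10⁷ mm⁴

Treat the section as a set of non-overlapping primitives; coordinates are from the bounding-box lower-left.
Web: 18 × 280, A = 5 040 mm², y = 140 mm, Ī = 32 928 000 mm⁴.
Top flange (beyond web): 97 × 20, A = 1 940 mm², y = 270 mm, Ī = 64666.67 mm⁴.
Bottom flange (beyond web): 97 × 20, A = 1 940 mm², y = 10 mm, Ī = 64666.67 mm⁴.
By symmetry the centroid is at mid-height, ȳ = 140 mm.
Transfer each piece to the horizontal axis through the centroid using Ī + A·d² with d = y − 140:
  web: d = 0 mm → contributes +32 928 000 mm⁴
  top flange (beyond web): d = 130 mm → contributes +32 850 667 mm⁴
  bottom flange (beyond web): d = -130 mm → contributes +32 850 667 mm⁴
Total I = 98 629 333 mm⁴.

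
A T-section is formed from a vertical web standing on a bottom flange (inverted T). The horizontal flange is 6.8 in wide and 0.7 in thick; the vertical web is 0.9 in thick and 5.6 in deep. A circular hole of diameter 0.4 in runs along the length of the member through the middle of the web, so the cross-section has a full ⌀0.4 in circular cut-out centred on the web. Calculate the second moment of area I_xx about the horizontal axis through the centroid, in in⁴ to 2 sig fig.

I_xx ≈ 37 in⁴

Break the section into simple shapes (no overlaps), measuring from the bottom-left corner of the bounding box.
Flange: 6.8 × 0.7, A = 4.76 in², y = 0.35 in, Ī = 0.1944 in⁴.
Web: 0.9 × 5.6, A = 5.04 in², y = 3.5 in, Ī = 13.17 in⁴.
Hole (subtracted): ⌀0.4, A = 0.1257 in², y = 3.5 in, Ī = 0.001257 in⁴.
Centroid: ȳ = ΣA·y / ΣA = 1.95 in.
Transfer each piece to the horizontal axis through the centroid using Ī + A·d² with d = y − 1.95:
  flange: d = -1.6 in → contributes +12.38 in⁴
  web: d = 1.55 in → contributes +25.28 in⁴
  hole: d = 1.55 in → contributes −0.3031 in⁴
Total I = 37.36 in⁴.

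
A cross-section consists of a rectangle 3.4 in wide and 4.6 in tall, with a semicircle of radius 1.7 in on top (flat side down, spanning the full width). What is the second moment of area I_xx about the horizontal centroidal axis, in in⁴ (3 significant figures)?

Treat the section as a set of non-overlapping primitives; coordinates are from the bounding-box lower-left.
Rectangular body: 3.4 × 4.6, A = 15.64 in², y = 2.3 in, Ī = 27.579 in⁴.
Semicircular cap: semicircle r = 1.7, A = 4.5396 in², y = 5.3215 in, Ī = 0.9167 in⁴.
Centroid: ȳ = ΣA·y / ΣA = 2.9797 in.
Transfer each piece to the horizontal centroidal axis using Ī + A·d² with d = y − 2.9797:
  rectangular body: d = -0.67972 in → contributes +34.804 in⁴
  semicircular cap: d = 2.3418 in → contributes +25.812 in⁴
Total I = 60.616 in⁴.

I_xx ≈ 60.6 in⁴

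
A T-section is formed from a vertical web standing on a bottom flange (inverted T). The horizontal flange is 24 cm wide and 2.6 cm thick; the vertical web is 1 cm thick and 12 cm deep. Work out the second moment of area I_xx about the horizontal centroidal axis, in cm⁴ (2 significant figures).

I_xx ≈ 720 cm⁴

Treat the section as a set of non-overlapping primitives; coordinates are from the bounding-box lower-left.
Flange: 24 × 2.6, A = 62.4 cm², y = 1.3 cm, Ī = 35.15 cm⁴.
Web: 1 × 12, A = 12 cm², y = 8.6 cm, Ī = 144 cm⁴.
Centroid: ȳ = ΣA·y / ΣA = 2.477 cm.
Transfer each piece to the horizontal centroidal axis using Ī + A·d² with d = y − 2.477:
  flange: d = -1.177 cm → contributes +121.7 cm⁴
  web: d = 6.123 cm → contributes +593.8 cm⁴
Total I = 715.5 cm⁴.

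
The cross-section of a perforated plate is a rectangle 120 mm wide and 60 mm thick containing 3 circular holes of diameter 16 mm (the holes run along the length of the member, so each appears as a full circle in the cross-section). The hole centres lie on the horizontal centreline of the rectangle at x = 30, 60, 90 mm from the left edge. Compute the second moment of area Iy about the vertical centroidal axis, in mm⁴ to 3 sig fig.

Iy ≈ 8.27 × 10⁶ mm⁴

Split into non-overlapping primitives; take the origin at the lower-left of the bounding box.
Plate: 120 × 60, A = 7 200 mm², x = 60 mm, Ī = 8 640 000 mm⁴.
Hole 1 (subtracted): ⌀16, A = 201.06 mm², x = 30 mm, Ī = 3 217 mm⁴.
Hole 2 (subtracted): ⌀16, A = 201.06 mm², x = 60 mm, Ī = 3 217 mm⁴.
Hole 3 (subtracted): ⌀16, A = 201.06 mm², x = 90 mm, Ī = 3 217 mm⁴.
By symmetry the centroid is at mid-width, x̄ = 60 mm.
Transfer each piece to the vertical centroidal axis using Ī + A·d² with d = x − 60:
  plate: d = 0 mm → contributes +8 640 000 mm⁴
  hole 1: d = -30 mm → contributes −184 173 mm⁴
  hole 2: d = 0 mm → contributes −3 217 mm⁴
  hole 3: d = 30 mm → contributes −184 173 mm⁴
Total I = 8 268 438 mm⁴.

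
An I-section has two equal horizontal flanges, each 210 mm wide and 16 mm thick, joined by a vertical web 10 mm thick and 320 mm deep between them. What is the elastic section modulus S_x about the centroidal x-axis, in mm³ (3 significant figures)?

S_x ≈ 1.23 × 10⁶ mm³

Break the section into simple shapes (no overlaps), measuring from the bottom-left corner of the bounding box.
Bottom flange: 210 × 16, A = 3 360 mm², y = 8 mm, Ī = 71 680 mm⁴.
Web: 10 × 320, A = 3 200 mm², y = 176 mm, Ī = 27 306 667 mm⁴.
Top flange: 210 × 16, A = 3 360 mm², y = 344 mm, Ī = 71 680 mm⁴.
By symmetry the centroid is at mid-height, ȳ = 176 mm.
Transfer each piece to the centroidal x-axis using Ī + A·d² with d = y − 176:
  bottom flange: d = -168 mm → contributes +94 904 320 mm⁴
  web: d = 0 mm → contributes +27 306 667 mm⁴
  top flange: d = 168 mm → contributes +94 904 320 mm⁴
Total I = 217 115 307 mm⁴.
Extreme fibre distance c = 176 mm; S = I/c = 1 233 610 mm³.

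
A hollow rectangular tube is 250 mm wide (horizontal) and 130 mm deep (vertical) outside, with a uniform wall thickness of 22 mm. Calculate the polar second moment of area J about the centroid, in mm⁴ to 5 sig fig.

J ≈ 1.4147 × 10⁸ mm⁴

Break the section into simple shapes (no overlaps), measuring from the bottom-left corner of the bounding box.
Outer rectangle: 250 × 130, A = 32 500 mm², y = 65 mm, Ī = 45 770 833 mm⁴.
Inner void (subtracted): 206 × 86, A = 17 716 mm², y = 65 mm, Ī = 10 918 961 mm⁴.
By symmetry the centroid is at mid-height, ȳ = 65 mm.
All pieces are centred on the centroidal x-axis, so I = ΣĪ (holes subtracted) = 34 851 872 mm⁴.
Repeating about the centroidal y-axis gives I_y = 106 621 152 mm⁴.
Polar second moment: J = I_x + I_y = 141 473 024 mm⁴.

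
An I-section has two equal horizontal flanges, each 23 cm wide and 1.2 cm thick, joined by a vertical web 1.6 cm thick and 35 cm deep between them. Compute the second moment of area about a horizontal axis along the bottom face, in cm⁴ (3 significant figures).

I_base ≈ 6.27 × 10⁴ cm⁴

Split into non-overlapping primitives; take the origin at the lower-left of the bounding box.
Bottom flange: 23 × 1.2, A = 27.6 cm², y = 0.6 cm, Ī = 3.312 cm⁴.
Web: 1.6 × 35, A = 56 cm², y = 18.7 cm, Ī = 5716.7 cm⁴.
Top flange: 23 × 1.2, A = 27.6 cm², y = 36.8 cm, Ī = 3.312 cm⁴.
Transfer each piece to a horizontal axis along the bottom face using Ī + A·d² with d = y − 0:
  bottom flange: d = 0.6 cm → contributes +13.248 cm⁴
  web: d = 18.7 cm → contributes +25 299 cm⁴
  top flange: d = 36.8 cm → contributes +37 380 cm⁴
Total I = 62 693 cm⁴.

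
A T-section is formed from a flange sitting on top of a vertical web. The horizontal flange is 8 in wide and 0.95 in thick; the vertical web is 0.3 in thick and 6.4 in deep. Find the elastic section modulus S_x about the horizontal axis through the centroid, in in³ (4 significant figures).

Split into non-overlapping primitives; take the origin at the lower-left of the bounding box.
Flange: 8 × 0.95, A = 7.6 in², y = 6.875 in, Ī = 0.571583 in⁴.
Web: 0.3 × 6.4, A = 1.92 in², y = 3.2 in, Ī = 6.5536 in⁴.
Centroid: ȳ = ΣA·y / ΣA = 6.13382 in.
Transfer each piece to the horizontal axis through the centroid using Ī + A·d² with d = y − 6.13382:
  flange: d = 0.741176 in → contributes +4.74659 in⁴
  web: d = -2.93382 in → contributes +23.0797 in⁴
Total I = 27.8262 in⁴.
Extreme fibre distance c = 6.13382 in; S = I/c = 4.53652 in³.

S_x ≈ 4.537 in³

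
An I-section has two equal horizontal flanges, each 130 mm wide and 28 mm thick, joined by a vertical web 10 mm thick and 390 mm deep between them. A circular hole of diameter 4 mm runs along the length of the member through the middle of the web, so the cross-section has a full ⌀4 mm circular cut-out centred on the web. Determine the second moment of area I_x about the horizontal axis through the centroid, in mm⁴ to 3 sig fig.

I_x ≈ 3.68 × 10⁸ mm⁴

Break the section into simple shapes (no overlaps), measuring from the bottom-left corner of the bounding box.
Bottom flange: 130 × 28, A = 3 640 mm², y = 14 mm, Ī = 237 813 mm⁴.
Web: 10 × 390, A = 3 900 mm², y = 223 mm, Ī = 49 432 500 mm⁴.
Top flange: 130 × 28, A = 3 640 mm², y = 432 mm, Ī = 237 813 mm⁴.
Hole (subtracted): ⌀4, A = 12.566 mm², y = 223 mm, Ī = 12.566 mm⁴.
By symmetry the centroid is at mid-height, ȳ = 223 mm.
Transfer each piece to the horizontal axis through the centroid using Ī + A·d² with d = y − 223:
  bottom flange: d = -209 mm → contributes +159 236 653 mm⁴
  web: d = 0 mm → contributes +49 432 500 mm⁴
  top flange: d = 209 mm → contributes +159 236 653 mm⁴
  hole: d = 0 mm → contributes −12.566 mm⁴
Total I = 367 905 794 mm⁴.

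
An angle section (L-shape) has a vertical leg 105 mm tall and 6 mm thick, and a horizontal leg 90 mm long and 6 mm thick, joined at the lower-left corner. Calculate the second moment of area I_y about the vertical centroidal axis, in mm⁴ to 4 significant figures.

Treat the section as a set of non-overlapping primitives; coordinates are from the bounding-box lower-left.
Vertical leg: 6 × 105, A = 630 mm², x = 3 mm, Ī = 1 890 mm⁴.
Horizontal leg (remainder): 84 × 6, A = 504 mm², x = 48 mm, Ī = 296 352 mm⁴.
Centroid: x̄ = ΣA·x / ΣA = 23 mm.
Transfer each piece to the vertical centroidal axis using Ī + A·d² with d = x − 23:
  vertical leg: d = -20 mm → contributes +253 890 mm⁴
  horizontal leg (remainder): d = 25 mm → contributes +611 352 mm⁴
Total I = 865 242 mm⁴.

I_y ≈ 8.652 × 10⁵ mm⁴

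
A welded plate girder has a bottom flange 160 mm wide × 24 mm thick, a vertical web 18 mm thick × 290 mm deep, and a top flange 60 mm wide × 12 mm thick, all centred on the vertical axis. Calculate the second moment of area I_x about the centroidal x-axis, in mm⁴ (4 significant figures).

I_x ≈ 1.229 × 10⁸ mm⁴

Treat the section as a set of non-overlapping primitives; coordinates are from the bounding-box lower-left.
Bottom plate: 160 × 24, A = 3 840 mm², y = 12 mm, Ī = 184 320 mm⁴.
Web plate: 18 × 290, A = 5 220 mm², y = 169 mm, Ī = 36 583 500 mm⁴.
Top plate: 60 × 12, A = 720 mm², y = 320 mm, Ī = 8 640 mm⁴.
Centroid: ȳ = ΣA·y / ΣA = 118.472 mm.
Transfer each piece to the centroidal x-axis using Ī + A·d² with d = y − 118.472:
  bottom plate: d = -106.472 mm → contributes +43 715 982 mm⁴
  web plate: d = 50.5276 mm → contributes +49 910 364 mm⁴
  top plate: d = 201.528 mm → contributes +29 250 271 mm⁴
Total I = 122 876 618 mm⁴.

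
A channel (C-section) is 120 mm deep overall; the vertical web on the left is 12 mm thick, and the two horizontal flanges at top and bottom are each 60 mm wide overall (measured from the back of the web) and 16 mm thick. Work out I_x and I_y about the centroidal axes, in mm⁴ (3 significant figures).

Decompose the section into non-overlapping parts with the origin at the bottom-left of its bounding rectangle.
Web: 12 × 120, A = 1 440 mm², y = 60 mm, Ī = 1 728 000 mm⁴.
Top flange (beyond web): 48 × 16, A = 768 mm², y = 112 mm, Ī = 16 384 mm⁴.
Bottom flange (beyond web): 48 × 16, A = 768 mm², y = 8 mm, Ī = 16 384 mm⁴.
By symmetry the centroid is at mid-height, ȳ = 60 mm.
Transfer each piece to the centroidal x-axis using Ī + A·d² with d = y − 60:
  web: d = 0 mm → contributes +1 728 000 mm⁴
  top flange (beyond web): d = 52 mm → contributes +2 093 056 mm⁴
  bottom flange (beyond web): d = -52 mm → contributes +2 093 056 mm⁴
Total I = 5 914 112 mm⁴.
For the y-axis: x̄ = 21.484 mm.
Repeating about the centroidal y-axis gives I_y = 981 095 mm⁴.

I_x ≈ 5.91 × 10⁶ mm⁴, I_y ≈ 9.81 × 10⁵ mm⁴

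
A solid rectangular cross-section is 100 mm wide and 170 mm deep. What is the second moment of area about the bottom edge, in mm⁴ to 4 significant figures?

The section: 100 × 170, A = 17 000 mm², y = 85 mm, Ī = 40 941 667 mm⁴.
Transfer it to a horizontal axis along the bottom face using Ī + A·d² with d = y − 0:
  the section: d = 85 mm → contributes +163 766 667 mm⁴
Total I = 163 766 667 mm⁴.

I_base ≈ 1.638 × 10⁸ mm⁴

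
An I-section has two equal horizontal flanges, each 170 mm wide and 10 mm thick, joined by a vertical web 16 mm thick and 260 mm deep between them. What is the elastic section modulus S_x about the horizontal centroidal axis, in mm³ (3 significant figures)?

S_x ≈ 6.10 × 10⁵ mm³

Treat the section as a set of non-overlapping primitives; coordinates are from the bounding-box lower-left.
Bottom flange: 170 × 10, A = 1 700 mm², y = 5 mm, Ī = 14 167 mm⁴.
Web: 16 × 260, A = 4 160 mm², y = 140 mm, Ī = 23 434 667 mm⁴.
Top flange: 170 × 10, A = 1 700 mm², y = 275 mm, Ī = 14 167 mm⁴.
By symmetry the centroid is at mid-height, ȳ = 140 mm.
Transfer each piece to the horizontal centroidal axis using Ī + A·d² with d = y − 140:
  bottom flange: d = -135 mm → contributes +30 996 667 mm⁴
  web: d = 0 mm → contributes +23 434 667 mm⁴
  top flange: d = 135 mm → contributes +30 996 667 mm⁴
Total I = 85 428 000 mm⁴.
Extreme fibre distance c = 140 mm; S = I/c = 610 200 mm³.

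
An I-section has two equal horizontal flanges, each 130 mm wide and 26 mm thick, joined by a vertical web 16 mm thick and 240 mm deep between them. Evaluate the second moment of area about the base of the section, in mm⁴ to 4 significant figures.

Break the section into simple shapes (no overlaps), measuring from the bottom-left corner of the bounding box.
Bottom flange: 130 × 26, A = 3 380 mm², y = 13 mm, Ī = 190 407 mm⁴.
Web: 16 × 240, A = 3 840 mm², y = 146 mm, Ī = 18 432 000 mm⁴.
Top flange: 130 × 26, A = 3 380 mm², y = 279 mm, Ī = 190 407 mm⁴.
Transfer each piece to the bottom edge using Ī + A·d² with d = y − 0:
  bottom flange: d = 13 mm → contributes +761 627 mm⁴
  web: d = 146 mm → contributes +100 285 440 mm⁴
  top flange: d = 279 mm → contributes +263 292 987 mm⁴
Total I = 364 340 053 mm⁴.

I_base ≈ 3.643 × 10⁸ mm⁴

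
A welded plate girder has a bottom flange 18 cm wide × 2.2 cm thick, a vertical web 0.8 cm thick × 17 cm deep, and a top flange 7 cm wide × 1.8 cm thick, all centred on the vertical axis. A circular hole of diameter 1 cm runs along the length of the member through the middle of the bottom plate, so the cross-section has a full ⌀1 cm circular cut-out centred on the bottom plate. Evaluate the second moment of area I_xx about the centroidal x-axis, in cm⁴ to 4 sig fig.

I_xx ≈ 4044 cm⁴

Decompose the section into non-overlapping parts with the origin at the bottom-left of its bounding rectangle.
Bottom plate: 18 × 2.2, A = 39.6 cm², y = 1.1 cm, Ī = 15.972 cm⁴.
Web plate: 0.8 × 17, A = 13.6 cm², y = 10.7 cm, Ī = 327.533 cm⁴.
Top plate: 7 × 1.8, A = 12.6 cm², y = 20.1 cm, Ī = 3.402 cm⁴.
Hole (subtracted): ⌀1, A = 0.785398 cm², y = 1.1 cm, Ī = 0.0490874 cm⁴.
Centroid: ȳ = ΣA·y / ΣA = 6.79041 cm.
Transfer each piece to the centroidal x-axis using Ī + A·d² with d = y − 6.79041:
  bottom plate: d = -5.69041 cm → contributes +1298.25 cm⁴
  web plate: d = 3.90959 cm → contributes +535.407 cm⁴
  top plate: d = 13.3096 cm → contributes +2235.43 cm⁴
  hole: d = -5.69041 cm → contributes −25.4809 cm⁴
Total I = 4043.61 cm⁴.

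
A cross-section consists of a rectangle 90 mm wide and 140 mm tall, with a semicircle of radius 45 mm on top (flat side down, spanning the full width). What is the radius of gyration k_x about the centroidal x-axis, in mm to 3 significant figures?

k_x ≈ 51.1 mm

Split into non-overlapping primitives; take the origin at the lower-left of the bounding box.
Rectangular body: 90 × 140, A = 12 600 mm², y = 70 mm, Ī = 20 580 000 mm⁴.
Semicircular cap: semicircle r = 45, A = 3180.9 mm², y = 159.1 mm, Ī = 450 072 mm⁴.
Centroid: ȳ = ΣA·y / ΣA = 87.959 mm.
Transfer each piece to the centroidal x-axis using Ī + A·d² with d = y − 87.959:
  rectangular body: d = -17.959 mm → contributes +24 643 877 mm⁴
  semicircular cap: d = 71.139 mm → contributes +16 547 860 mm⁴
Total I = 41 191 738 mm⁴.
Radius of gyration: k = √(I/A) = √(41 191 738 / 15 781) = 51.09 mm.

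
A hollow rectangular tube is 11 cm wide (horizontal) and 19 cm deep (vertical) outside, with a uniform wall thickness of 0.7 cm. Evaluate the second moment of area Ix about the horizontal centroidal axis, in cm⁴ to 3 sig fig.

Ix ≈ 1930 cm⁴

Split into non-overlapping primitives; take the origin at the lower-left of the bounding box.
Outer rectangle: 11 × 19, A = 209 cm², y = 9.5 cm, Ī = 6287.4 cm⁴.
Inner void (subtracted): 9.6 × 17.6, A = 168.96 cm², y = 9.5 cm, Ī = 4361.4 cm⁴.
By symmetry the centroid is at mid-height, ȳ = 9.5 cm.
All pieces are centred on the horizontal centroidal axis, so I = ΣĪ (holes subtracted) = 1 926 cm⁴.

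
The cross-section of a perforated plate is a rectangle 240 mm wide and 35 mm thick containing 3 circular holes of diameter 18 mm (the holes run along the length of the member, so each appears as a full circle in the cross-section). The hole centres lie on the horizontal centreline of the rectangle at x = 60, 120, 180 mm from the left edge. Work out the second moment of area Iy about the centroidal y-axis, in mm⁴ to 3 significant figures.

Iy ≈ 3.85 × 10⁷ mm⁴

Treat the section as a set of non-overlapping primitives; coordinates are from the bounding-box lower-left.
Plate: 240 × 35, A = 8 400 mm², x = 120 mm, Ī = 40 320 000 mm⁴.
Hole 1 (subtracted): ⌀18, A = 254.47 mm², x = 60 mm, Ī = 5 153 mm⁴.
Hole 2 (subtracted): ⌀18, A = 254.47 mm², x = 120 mm, Ī = 5 153 mm⁴.
Hole 3 (subtracted): ⌀18, A = 254.47 mm², x = 180 mm, Ī = 5 153 mm⁴.
By symmetry the centroid is at mid-width, x̄ = 120 mm.
Transfer each piece to the centroidal y-axis using Ī + A·d² with d = x − 120:
  plate: d = 0 mm → contributes +40 320 000 mm⁴
  hole 1: d = -60 mm → contributes −921 241 mm⁴
  hole 2: d = 0 mm → contributes −5 153 mm⁴
  hole 3: d = 60 mm → contributes −921 241 mm⁴
Total I = 38 472 364 mm⁴.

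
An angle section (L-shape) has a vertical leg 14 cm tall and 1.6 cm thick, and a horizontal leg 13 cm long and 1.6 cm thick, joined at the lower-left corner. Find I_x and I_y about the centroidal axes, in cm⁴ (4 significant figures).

I_x ≈ 756.2 cm⁴, I_y ≈ 627.1 cm⁴

Treat the section as a set of non-overlapping primitives; coordinates are from the bounding-box lower-left.
Vertical leg: 1.6 × 14, A = 22.4 cm², y = 7 cm, Ī = 365.867 cm⁴.
Horizontal leg (remainder): 11.4 × 1.6, A = 18.24 cm², y = 0.8 cm, Ī = 3.8912 cm⁴.
Centroid: ȳ = ΣA·y / ΣA = 4.21732 cm.
Transfer each piece to the centroidal x-axis using Ī + A·d² with d = y − 4.21732:
  vertical leg: d = 2.78268 cm → contributes +539.316 cm⁴
  horizontal leg (remainder): d = -3.41732 cm → contributes +216.9 cm⁴
Total I = 756.216 cm⁴.
For the y-axis: x̄ = 3.71732 cm.
Repeating about the centroidal y-axis gives I_y = 627.08 cm⁴.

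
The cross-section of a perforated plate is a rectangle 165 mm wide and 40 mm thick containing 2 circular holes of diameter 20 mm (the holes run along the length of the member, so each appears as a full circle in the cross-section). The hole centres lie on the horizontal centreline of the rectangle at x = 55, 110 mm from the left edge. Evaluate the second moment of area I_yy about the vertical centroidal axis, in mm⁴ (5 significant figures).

Split into non-overlapping primitives; take the origin at the lower-left of the bounding box.
Plate: 165 × 40, A = 6 600 mm², x = 82.5 mm, Ī = 14 973 750 mm⁴.
Hole 1 (subtracted): ⌀20, A = 314.1593 mm², x = 55 mm, Ī = 7853.982 mm⁴.
Hole 2 (subtracted): ⌀20, A = 314.1593 mm², x = 110 mm, Ī = 7853.982 mm⁴.
By symmetry the centroid is at mid-width, x̄ = 82.5 mm.
Transfer each piece to the vertical centroidal axis using Ī + A·d² with d = x − 82.5:
  plate: d = 0 mm → contributes +14 973 750 mm⁴
  hole 1: d = -27.5 mm → contributes −245436.9 mm⁴
  hole 2: d = 27.5 mm → contributes −245436.9 mm⁴
Total I = 14 482 876 mm⁴.

I_yy ≈ 1.4483 × 10⁷ mm⁴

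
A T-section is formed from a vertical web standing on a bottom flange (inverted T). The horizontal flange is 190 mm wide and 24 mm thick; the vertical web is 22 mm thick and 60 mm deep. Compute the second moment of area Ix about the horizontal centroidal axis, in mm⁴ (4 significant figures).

Split into non-overlapping primitives; take the origin at the lower-left of the bounding box.
Flange: 190 × 24, A = 4 560 mm², y = 12 mm, Ī = 218 880 mm⁴.
Web: 22 × 60, A = 1 320 mm², y = 54 mm, Ī = 396 000 mm⁴.
Centroid: ȳ = ΣA·y / ΣA = 21.4286 mm.
Transfer each piece to the horizontal centroidal axis using Ī + A·d² with d = y − 21.4286:
  flange: d = -9.42857 mm → contributes +624 255 mm⁴
  web: d = 32.5714 mm → contributes +1 796 385 mm⁴
Total I = 2 420 640 mm⁴.

Ix ≈ 2.421 × 10⁶ mm⁴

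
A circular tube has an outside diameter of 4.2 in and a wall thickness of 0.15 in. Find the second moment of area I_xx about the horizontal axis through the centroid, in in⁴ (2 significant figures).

Split into non-overlapping primitives; take the origin at the lower-left of the bounding box.
Outer circle: ⌀4.2, A = 13.85 in², y = 2.1 in, Ī = 15.27 in⁴.
Bore (subtracted): ⌀3.9, A = 11.95 in², y = 2.1 in, Ī = 11.36 in⁴.
By symmetry the centroid is at mid-height, ȳ = 2.1 in.
All pieces are centred on the horizontal axis through the centroid, so I = ΣĪ (holes subtracted) = 3.918 in⁴.

I_xx ≈ 3.9 in⁴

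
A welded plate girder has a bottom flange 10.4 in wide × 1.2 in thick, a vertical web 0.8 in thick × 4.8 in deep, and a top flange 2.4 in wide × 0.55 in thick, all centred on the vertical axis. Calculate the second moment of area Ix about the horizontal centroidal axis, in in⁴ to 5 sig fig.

Split into non-overlapping primitives; take the origin at the lower-left of the bounding box.
Bottom plate: 10.4 × 1.2, A = 12.48 in², y = 0.6 in, Ī = 1.4976 in⁴.
Web plate: 0.8 × 4.8, A = 3.84 in², y = 3.6 in, Ī = 7.3728 in⁴.
Top plate: 2.4 × 0.55, A = 1.32 in², y = 6.275 in, Ī = 0.033275 in⁴.
Centroid: ȳ = ΣA·y / ΣA = 1.677721 in.
Transfer each piece to the horizontal centroidal axis using Ī + A·d² with d = y − 1.677721:
  bottom plate: d = -1.077721 in → contributes +15.9929 in⁴
  web plate: d = 1.922279 in → contributes +21.5622 in⁴
  top plate: d = 4.597279 in → contributes +27.93144 in⁴
Total I = 65.48654 in⁴.

Ix ≈ 65.487 in⁴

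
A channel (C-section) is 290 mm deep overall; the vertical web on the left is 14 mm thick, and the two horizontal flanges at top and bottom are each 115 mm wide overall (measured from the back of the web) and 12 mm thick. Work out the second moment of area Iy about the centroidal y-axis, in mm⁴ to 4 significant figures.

Iy ≈ 7.145 × 10⁶ mm⁴

Decompose the section into non-overlapping parts with the origin at the bottom-left of its bounding rectangle.
Web: 14 × 290, A = 4 060 mm², x = 7 mm, Ī = 66313.3 mm⁴.
Top flange (beyond web): 101 × 12, A = 1 212 mm², x = 64.5 mm, Ī = 1 030 301 mm⁴.
Bottom flange (beyond web): 101 × 12, A = 1 212 mm², x = 64.5 mm, Ī = 1 030 301 mm⁴.
Centroid: x̄ = ΣA·x / ΣA = 28.496 mm.
Transfer each piece to the centroidal y-axis using Ī + A·d² with d = x − 28.496:
  web: d = -21.496 mm → contributes +1 942 348 mm⁴
  top flange (beyond web): d = 36.004 mm → contributes +2 601 403 mm⁴
  bottom flange (beyond web): d = 36.004 mm → contributes +2 601 403 mm⁴
Total I = 7 145 154 mm⁴.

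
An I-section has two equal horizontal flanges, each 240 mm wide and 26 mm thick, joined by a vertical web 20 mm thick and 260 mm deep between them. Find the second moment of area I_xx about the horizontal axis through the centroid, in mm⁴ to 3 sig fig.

I_xx ≈ 2.85 × 10⁸ mm⁴

Break the section into simple shapes (no overlaps), measuring from the bottom-left corner of the bounding box.
Bottom flange: 240 × 26, A = 6 240 mm², y = 13 mm, Ī = 351 520 mm⁴.
Web: 20 × 260, A = 5 200 mm², y = 156 mm, Ī = 29 293 333 mm⁴.
Top flange: 240 × 26, A = 6 240 mm², y = 299 mm, Ī = 351 520 mm⁴.
By symmetry the centroid is at mid-height, ȳ = 156 mm.
Transfer each piece to the horizontal axis through the centroid using Ī + A·d² with d = y − 156:
  bottom flange: d = -143 mm → contributes +127 953 280 mm⁴
  web: d = 0 mm → contributes +29 293 333 mm⁴
  top flange: d = 143 mm → contributes +127 953 280 mm⁴
Total I = 285 199 893 mm⁴.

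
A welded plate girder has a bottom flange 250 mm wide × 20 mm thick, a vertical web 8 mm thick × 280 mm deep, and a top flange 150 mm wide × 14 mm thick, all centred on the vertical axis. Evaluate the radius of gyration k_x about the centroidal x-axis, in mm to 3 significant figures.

k_x ≈ 128 mm

Treat the section as a set of non-overlapping primitives; coordinates are from the bounding-box lower-left.
Bottom plate: 250 × 20, A = 5 000 mm², y = 10 mm, Ī = 166 667 mm⁴.
Web plate: 8 × 280, A = 2 240 mm², y = 160 mm, Ī = 14 634 667 mm⁴.
Top plate: 150 × 14, A = 2 100 mm², y = 307 mm, Ī = 34 300 mm⁴.
Centroid: ȳ = ΣA·y / ΣA = 112.75 mm.
Transfer each piece to the centroidal x-axis using Ī + A·d² with d = y − 112.75:
  bottom plate: d = -102.75 mm → contributes +52 956 129 mm⁴
  web plate: d = 47.248 mm → contributes +19 635 267 mm⁴
  top plate: d = 194.25 mm → contributes +79 272 421 mm⁴
Total I = 151 863 817 mm⁴.
Radius of gyration: k = √(I/A) = √(151 863 817 / 9 340) = 127.51 mm.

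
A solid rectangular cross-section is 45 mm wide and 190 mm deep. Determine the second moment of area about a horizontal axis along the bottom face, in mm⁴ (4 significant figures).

I_base ≈ 1.029 × 10⁸ mm⁴

The section: 45 × 190, A = 8 550 mm², y = 95 mm, Ī = 25 721 250 mm⁴.
Transfer it to the bottom edge using Ī + A·d² with d = y − 0:
  the section: d = 95 mm → contributes +102 885 000 mm⁴
Total I = 102 885 000 mm⁴.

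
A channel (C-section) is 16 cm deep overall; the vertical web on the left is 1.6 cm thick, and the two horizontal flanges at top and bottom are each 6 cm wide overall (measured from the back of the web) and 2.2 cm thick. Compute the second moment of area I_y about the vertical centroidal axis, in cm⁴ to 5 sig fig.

I_y ≈ 135.91 cm⁴

Break the section into simple shapes (no overlaps), measuring from the bottom-left corner of the bounding box.
Web: 1.6 × 16, A = 25.6 cm², x = 0.8 cm, Ī = 5.461333 cm⁴.
Top flange (beyond web): 4.4 × 2.2, A = 9.68 cm², x = 3.8 cm, Ī = 15.61707 cm⁴.
Bottom flange (beyond web): 4.4 × 2.2, A = 9.68 cm², x = 3.8 cm, Ī = 15.61707 cm⁴.
Centroid: x̄ = ΣA·x / ΣA = 2.091815 cm.
Transfer each piece to the vertical centroidal axis using Ī + A·d² with d = x − 2.091815:
  web: d = -1.291815 cm → contributes +48.18225 cm⁴
  top flange (beyond web): d = 1.708185 cm → contributes +43.8623 cm⁴
  bottom flange (beyond web): d = 1.708185 cm → contributes +43.8623 cm⁴
Total I = 135.9069 cm⁴.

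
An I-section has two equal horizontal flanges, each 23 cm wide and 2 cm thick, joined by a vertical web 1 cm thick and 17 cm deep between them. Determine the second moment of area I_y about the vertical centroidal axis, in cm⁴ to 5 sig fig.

I_y ≈ 4057.1 cm⁴

Decompose the section into non-overlapping parts with the origin at the bottom-left of its bounding rectangle.
Bottom flange: 23 × 2, A = 46 cm², x = 11.5 cm, Ī = 2027.833 cm⁴.
Web: 1 × 17, A = 17 cm², x = 11.5 cm, Ī = 1.416667 cm⁴.
Top flange: 23 × 2, A = 46 cm², x = 11.5 cm, Ī = 2027.833 cm⁴.
By symmetry the centroid is at mid-width, x̄ = 11.5 cm.
All pieces are centred on the vertical centroidal axis, so I = ΣĪ = 4057.083 cm⁴.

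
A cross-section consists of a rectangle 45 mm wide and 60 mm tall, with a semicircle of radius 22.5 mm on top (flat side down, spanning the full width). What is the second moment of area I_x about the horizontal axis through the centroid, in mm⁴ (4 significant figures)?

I_x ≈ 1.799 × 10⁶ mm⁴

Decompose the section into non-overlapping parts with the origin at the bottom-left of its bounding rectangle.
Rectangular body: 45 × 60, A = 2 700 mm², y = 30 mm, Ī = 810 000 mm⁴.
Semicircular cap: semicircle r = 22.5, A = 795.216 mm², y = 69.5493 mm, Ī = 28129.5 mm⁴.
Centroid: ȳ = ΣA·y / ΣA = 38.9981 mm.
Transfer each piece to the horizontal axis through the centroid using Ī + A·d² with d = y − 38.9981:
  rectangular body: d = -8.99808 mm → contributes +1 028 607 mm⁴
  semicircular cap: d = 30.5512 mm → contributes +770 366 mm⁴
Total I = 1 798 972 mm⁴.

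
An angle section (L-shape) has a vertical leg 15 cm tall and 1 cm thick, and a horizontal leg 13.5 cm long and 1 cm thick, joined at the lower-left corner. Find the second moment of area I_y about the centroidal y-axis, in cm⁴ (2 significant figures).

I_y ≈ 470 cm⁴

Break the section into simple shapes (no overlaps), measuring from the bottom-left corner of the bounding box.
Vertical leg: 1 × 15, A = 15 cm², x = 0.5 cm, Ī = 1.25 cm⁴.
Horizontal leg (remainder): 12.5 × 1, A = 12.5 cm², x = 7.25 cm, Ī = 162.8 cm⁴.
Centroid: x̄ = ΣA·x / ΣA = 3.568 cm.
Transfer each piece to the centroidal y-axis using Ī + A·d² with d = x − 3.568:
  vertical leg: d = -3.068 cm → contributes +142.5 cm⁴
  horizontal leg (remainder): d = 3.682 cm → contributes +332.2 cm⁴
Total I = 474.7 cm⁴.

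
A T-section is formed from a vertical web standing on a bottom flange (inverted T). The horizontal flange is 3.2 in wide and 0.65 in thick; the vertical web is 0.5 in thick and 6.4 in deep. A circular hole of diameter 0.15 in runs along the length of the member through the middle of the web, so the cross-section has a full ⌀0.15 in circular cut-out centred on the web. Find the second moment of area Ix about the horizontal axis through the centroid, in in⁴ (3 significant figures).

Ix ≈ 26.6 in⁴

Treat the section as a set of non-overlapping primitives; coordinates are from the bounding-box lower-left.
Flange: 3.2 × 0.65, A = 2.08 in², y = 0.325 in, Ī = 0.073233 in⁴.
Web: 0.5 × 6.4, A = 3.2 in², y = 3.85 in, Ī = 10.923 in⁴.
Hole (subtracted): ⌀0.15, A = 0.017671 in², y = 3.85 in, Ī = 0.00002485 in⁴.
Centroid: ȳ = ΣA·y / ΣA = 2.4567 in.
Transfer each piece to the horizontal axis through the centroid using Ī + A·d² with d = y − 2.4567:
  flange: d = -2.1317 in → contributes +9.5251 in⁴
  web: d = 1.3933 in → contributes +17.135 in⁴
  hole: d = 1.3933 in → contributes −0.03433 in⁴
Total I = 26.626 in⁴.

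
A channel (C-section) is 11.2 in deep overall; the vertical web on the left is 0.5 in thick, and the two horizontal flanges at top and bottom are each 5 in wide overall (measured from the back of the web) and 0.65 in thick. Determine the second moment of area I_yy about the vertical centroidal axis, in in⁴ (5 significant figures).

Break the section into simple shapes (no overlaps), measuring from the bottom-left corner of the bounding box.
Web: 0.5 × 11.2, A = 5.6 in², x = 0.25 in, Ī = 0.1166667 in⁴.
Top flange (beyond web): 4.5 × 0.65, A = 2.925 in², x = 2.75 in, Ī = 4.935938 in⁴.
Bottom flange (beyond web): 4.5 × 0.65, A = 2.925 in², x = 2.75 in, Ī = 4.935938 in⁴.
Centroid: x̄ = ΣA·x / ΣA = 1.527293 in.
Transfer each piece to the vertical centroidal axis using Ī + A·d² with d = x − 1.527293:
  web: d = -1.277293 in → contributes +9.252934 in⁴
  top flange (beyond web): d = 1.222707 in → contributes +9.308852 in⁴
  bottom flange (beyond web): d = 1.222707 in → contributes +9.308852 in⁴
Total I = 27.87064 in⁴.

I_yy ≈ 27.871 in⁴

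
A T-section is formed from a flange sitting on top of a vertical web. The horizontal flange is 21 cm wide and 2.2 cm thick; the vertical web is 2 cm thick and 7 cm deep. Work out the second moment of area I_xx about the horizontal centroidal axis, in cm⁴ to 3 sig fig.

I_xx ≈ 303 cm⁴

Break the section into simple shapes (no overlaps), measuring from the bottom-left corner of the bounding box.
Flange: 21 × 2.2, A = 46.2 cm², y = 8.1 cm, Ī = 18.634 cm⁴.
Web: 2 × 7, A = 14 cm², y = 3.5 cm, Ī = 57.167 cm⁴.
Centroid: ȳ = ΣA·y / ΣA = 7.0302 cm.
Transfer each piece to the horizontal centroidal axis using Ī + A·d² with d = y − 7.0302:
  flange: d = 1.0698 cm → contributes +71.505 cm⁴
  web: d = -3.5302 cm → contributes +231.64 cm⁴
Total I = 303.15 cm⁴.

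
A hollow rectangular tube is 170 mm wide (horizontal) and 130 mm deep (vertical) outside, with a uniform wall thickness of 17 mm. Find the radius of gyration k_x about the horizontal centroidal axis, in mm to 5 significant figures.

k_x ≈ 48.298 mm

Decompose the section into non-overlapping parts with the origin at the bottom-left of its bounding rectangle.
Outer rectangle: 170 × 130, A = 22 100 mm², y = 65 mm, Ī = 31 124 167 mm⁴.
Inner void (subtracted): 136 × 96, A = 13 056 mm², y = 65 mm, Ī = 10 027 008 mm⁴.
By symmetry the centroid is at mid-height, ȳ = 65 mm.
All pieces are centred on the horizontal centroidal axis, so I = ΣĪ (holes subtracted) = 21 097 159 mm⁴.
Radius of gyration: k = √(I/A) = √(21 097 159 / 9 044) = 48.29828 mm.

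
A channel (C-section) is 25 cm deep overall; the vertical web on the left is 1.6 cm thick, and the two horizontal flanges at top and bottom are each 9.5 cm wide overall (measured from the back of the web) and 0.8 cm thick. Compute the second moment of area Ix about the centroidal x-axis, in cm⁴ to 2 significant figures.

Ix ≈ 3900 cm⁴

Break the section into simple shapes (no overlaps), measuring from the bottom-left corner of the bounding box.
Web: 1.6 × 25, A = 40 cm², y = 12.5 cm, Ī = 2 083 cm⁴.
Top flange (beyond web): 7.9 × 0.8, A = 6.32 cm², y = 24.6 cm, Ī = 0.3371 cm⁴.
Bottom flange (beyond web): 7.9 × 0.8, A = 6.32 cm², y = 0.4 cm, Ī = 0.3371 cm⁴.
By symmetry the centroid is at mid-height, ȳ = 12.5 cm.
Transfer each piece to the centroidal x-axis using Ī + A·d² with d = y − 12.5:
  web: d = 0 cm → contributes +2 083 cm⁴
  top flange (beyond web): d = 12.1 cm → contributes +925.6 cm⁴
  bottom flange (beyond web): d = -12.1 cm → contributes +925.6 cm⁴
Total I = 3 935 cm⁴.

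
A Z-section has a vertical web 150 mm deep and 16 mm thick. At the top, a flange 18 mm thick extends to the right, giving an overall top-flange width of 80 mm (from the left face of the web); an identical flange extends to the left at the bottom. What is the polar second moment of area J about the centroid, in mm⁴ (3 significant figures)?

J ≈ 1.91 × 10⁷ mm⁴

Treat the section as a set of non-overlapping primitives; coordinates are from the bounding-box lower-left.
Web: 16 × 150, A = 2 400 mm², y = 75 mm, Ī = 4 500 000 mm⁴.
Top flange (beyond web): 64 × 18, A = 1 152 mm², y = 141 mm, Ī = 31 104 mm⁴.
Bottom flange (beyond web): 64 × 18, A = 1 152 mm², y = 9 mm, Ī = 31 104 mm⁴.
Centroid: ȳ = ΣA·y / ΣA = 75 mm.
Transfer each piece to the centroidal x-axis using Ī + A·d² with d = y − 75:
  web: d = 0 mm → contributes +4 500 000 mm⁴
  top flange (beyond web): d = 66 mm → contributes +5 049 216 mm⁴
  bottom flange (beyond web): d = -66 mm → contributes +5 049 216 mm⁴
Total I = 14 598 432 mm⁴.
For the y-axis: x̄ = 72 mm.
Repeating about the centroidal y-axis gives I_y = 4 524 032 mm⁴.
Polar second moment: J = I_x + I_y = 19 122 464 mm⁴.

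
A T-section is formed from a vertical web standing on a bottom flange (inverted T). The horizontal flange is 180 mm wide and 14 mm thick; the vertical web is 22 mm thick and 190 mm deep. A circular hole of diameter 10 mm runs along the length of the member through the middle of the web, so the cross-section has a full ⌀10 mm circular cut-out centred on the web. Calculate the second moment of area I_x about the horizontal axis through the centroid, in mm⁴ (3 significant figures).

I_x ≈ 2.89 × 10⁷ mm⁴

Split into non-overlapping primitives; take the origin at the lower-left of the bounding box.
Flange: 180 × 14, A = 2 520 mm², y = 7 mm, Ī = 41 160 mm⁴.
Web: 22 × 190, A = 4 180 mm², y = 109 mm, Ī = 12 574 833 mm⁴.
Hole (subtracted): ⌀10, A = 78.54 mm², y = 109 mm, Ī = 490.87 mm⁴.
Centroid: ȳ = ΣA·y / ΣA = 70.181 mm.
Transfer each piece to the horizontal axis through the centroid using Ī + A·d² with d = y − 70.181:
  flange: d = -63.181 mm → contributes +10 100 520 mm⁴
  web: d = 38.819 mm → contributes +18 873 812 mm⁴
  hole: d = 38.819 mm → contributes −118 845 mm⁴
Total I = 28 855 487 mm⁴.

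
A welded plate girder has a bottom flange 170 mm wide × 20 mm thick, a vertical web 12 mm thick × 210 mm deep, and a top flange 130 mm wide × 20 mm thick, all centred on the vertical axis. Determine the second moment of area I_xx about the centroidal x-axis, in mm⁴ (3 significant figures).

I_xx ≈ 8.78 × 10⁷ mm⁴

Split into non-overlapping primitives; take the origin at the lower-left of the bounding box.
Bottom plate: 170 × 20, A = 3 400 mm², y = 10 mm, Ī = 113 333 mm⁴.
Web plate: 12 × 210, A = 2 520 mm², y = 125 mm, Ī = 9 261 000 mm⁴.
Top plate: 130 × 20, A = 2 600 mm², y = 240 mm, Ī = 86 667 mm⁴.
Centroid: ȳ = ΣA·y / ΣA = 114.2 mm.
Transfer each piece to the centroidal x-axis using Ī + A·d² with d = y − 114.2:
  bottom plate: d = -104.2 mm → contributes +37 030 640 mm⁴
  web plate: d = 10.798 mm → contributes +9 554 831 mm⁴
  top plate: d = 125.8 mm → contributes +41 232 102 mm⁴
Total I = 87 817 573 mm⁴.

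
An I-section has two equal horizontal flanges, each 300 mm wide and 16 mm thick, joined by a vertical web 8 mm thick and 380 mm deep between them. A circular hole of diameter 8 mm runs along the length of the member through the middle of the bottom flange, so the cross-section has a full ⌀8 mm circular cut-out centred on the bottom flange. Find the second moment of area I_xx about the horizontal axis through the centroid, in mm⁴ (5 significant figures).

I_xx ≈ 4.1117 × 10⁸ mm⁴

Decompose the section into non-overlapping parts with the origin at the bottom-left of its bounding rectangle.
Bottom flange: 300 × 16, A = 4 800 mm², y = 8 mm, Ī = 102 400 mm⁴.
Web: 8 × 380, A = 3 040 mm², y = 206 mm, Ī = 36 581 333 mm⁴.
Top flange: 300 × 16, A = 4 800 mm², y = 404 mm, Ī = 102 400 mm⁴.
Hole (subtracted): ⌀8, A = 50.26548 mm², y = 8 mm, Ī = 201.0619 mm⁴.
Centroid: ȳ = ΣA·y / ΣA = 206.7905 mm.
Transfer each piece to the horizontal axis through the centroid using Ī + A·d² with d = y − 206.7905:
  bottom flange: d = -198.7905 mm → contributes +189 787 240 mm⁴
  web: d = -0.7905302 mm → contributes +36 583 233 mm⁴
  top flange: d = 197.2095 mm → contributes +186 781 960 mm⁴
  hole: d = -198.7905 mm → contributes −1 986 576 mm⁴
Total I = 411 165 856 mm⁴.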